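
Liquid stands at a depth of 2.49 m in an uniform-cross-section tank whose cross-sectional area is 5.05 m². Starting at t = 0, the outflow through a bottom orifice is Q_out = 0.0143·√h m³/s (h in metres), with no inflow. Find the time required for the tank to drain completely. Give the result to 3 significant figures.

1110 s

Accumulation of liquid (constant cross-section A): A dh/dt = −0.0143 √h.
∫ h^(−1/2) dh = −(0.0143/A) ∫ dt, giving 2√h = 2√h₀ − (0.0143/A) t.
Set h = 0: 2√h₀ = (0.0143/A) t_empty ⇒ t_empty = 2A√h₀/0.0143.
t_empty = 2·5.05·√2.49/0.0143 = 10.100·1.5780/0.0143 = 1114.5 s.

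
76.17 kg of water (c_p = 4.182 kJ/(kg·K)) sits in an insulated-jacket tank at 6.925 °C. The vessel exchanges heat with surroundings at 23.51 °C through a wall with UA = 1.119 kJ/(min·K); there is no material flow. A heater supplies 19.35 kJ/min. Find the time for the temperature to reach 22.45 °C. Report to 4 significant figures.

Unsteady energy balance on the tank contents: M c_p dT/dt = −UA(T − T_amb) + Q̇.
τ = M c_p/UA = 284.668 min; T_ss = T_amb + Q̇/UA = 23.51 + 19.35/1.119 = 40.8022 °C.
T(t) = T_ss + (T₀ − T_ss)e^(−t/τ); set T = 22.45:
t = −τ ln[(T − T_ss)/(T₀ − T_ss)] = −284.668 · ln(0.541728) = 174.499 min.

174.5 min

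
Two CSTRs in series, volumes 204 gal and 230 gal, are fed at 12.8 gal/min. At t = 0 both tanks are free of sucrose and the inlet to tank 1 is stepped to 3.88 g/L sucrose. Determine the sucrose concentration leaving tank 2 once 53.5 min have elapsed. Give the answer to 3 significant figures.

3.19 g/L

Each tank obeys Vᵢ dCᵢ/dt = Q(Cᵢ₋₁ − Cᵢ), so τᵢ = Vᵢ/Q.
τ₁ = 204/12.8 = 15.938 min; τ₂ = 230/12.8 = 17.969 min.
Tank 1: C₁ = C_in(1 − e^(−t/τ₁)). Tank 2 (τ₁ ≠ τ₂): C₂ = C_in[1 − (τ₁ e^(−t/τ₁) − τ₂ e^(−t/τ₂))/(τ₁ − τ₂)].
At t = 53.5: e^(−t/τ₁) = 0.034844, e^(−t/τ₂) = 0.050926.
C₂ = 3.88·[1 − (15.938·0.034844 − 17.969·0.050926)/(-2.0312)] = 3.88·0.82290 = 3.1929 g/L.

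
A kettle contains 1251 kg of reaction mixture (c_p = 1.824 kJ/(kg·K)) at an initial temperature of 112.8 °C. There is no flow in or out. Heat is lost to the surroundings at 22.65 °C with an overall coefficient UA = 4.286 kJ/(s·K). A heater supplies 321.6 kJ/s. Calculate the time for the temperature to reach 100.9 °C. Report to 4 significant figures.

M c_p dT/dt = −UA(T − T_amb) + Q̇.
τ = M c_p/UA = 532.390 s; T_ss = T_amb + Q̇/UA = 22.65 + 321.6/4.286 = 97.6850 °C.
T(t) = T_ss + (T₀ − T_ss)e^(−t/τ); set T = 100.9:
t = −τ ln[(T − T_ss)/(T₀ − T_ss)] = −532.390 · ln(0.212703) = 824.065 s.

824.1 s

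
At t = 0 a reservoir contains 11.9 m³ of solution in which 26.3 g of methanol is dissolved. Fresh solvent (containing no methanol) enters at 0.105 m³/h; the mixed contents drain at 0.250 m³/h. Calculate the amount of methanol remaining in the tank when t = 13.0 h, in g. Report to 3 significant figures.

19.5 g

Total volume: dV/dt = Q_in − Q_out = -0.14500 m³/h, so V(t) = 11.9 − 0.14500 t and V(13.0) = 10.015 m³.
No methanol enters, so dm/dt = −Q_out · (m/V).
Separate: dm/m = −Q_out dt/V(t) ⇒ ln(m/m₀) = −(Q_out/(Q_in−Q_out)) ln(V/V₀).
m = m₀ (V₀/V)^(Q_out/(Q_in−Q_out)) = 26.3 × (11.9/10.015)^(-1.7241) = 19.536 g.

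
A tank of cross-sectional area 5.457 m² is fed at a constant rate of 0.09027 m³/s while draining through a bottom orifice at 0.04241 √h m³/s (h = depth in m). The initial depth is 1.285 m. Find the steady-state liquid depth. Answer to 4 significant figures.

4.531 m

Level balance: A dh/dt = 0.09027 − 0.04241 √h. Setting dh/dt = 0:
Q_in = 0.04241 √h_ss ⇒ √h_ss = 0.09027/0.04241 = 2.12851.
h_ss = 2.12851² = 4.53054 m. (Since h₀ = 1.285 m < h_ss, the level will rise toward this value.)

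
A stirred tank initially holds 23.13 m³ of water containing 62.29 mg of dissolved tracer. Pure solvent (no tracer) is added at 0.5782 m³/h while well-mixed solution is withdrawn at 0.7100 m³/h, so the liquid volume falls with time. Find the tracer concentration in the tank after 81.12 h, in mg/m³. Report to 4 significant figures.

Let m(t) be the amount of tracer. Volume: V(t) = V₀ + (Q_in − Q_out) t = 23.13 − 0.131800 t; V(81.12) = 12.4384 m³.
Species balance (pure solvent in): dm/dt = −Q_out · m/V(t).
dm/m = −Q_out dt/(V₀ − 0.131800 t); integrating gives ln(m/m₀) = −(Q_out/(Q_in−Q_out)) ln(V/V₀).
m = m₀ (V₀/V)^(Q_out/(Q_in−Q_out)) = 62.29 × (23.13/12.4384)^(-5.38695) = 2.20349 mg.
C = m/V = 2.20349/12.4384 = 0.177152 mg/m³.

0.1772 mg/m³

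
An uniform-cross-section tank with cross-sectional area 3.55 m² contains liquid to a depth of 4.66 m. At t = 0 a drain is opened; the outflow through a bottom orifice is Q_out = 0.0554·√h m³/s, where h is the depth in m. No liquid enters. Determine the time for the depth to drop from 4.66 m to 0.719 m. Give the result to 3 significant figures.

With no inflow, A dh/dt = −0.0554 √h.
Separate and integrate: 2(√h − √h₀) = −(0.0554/A) t.
t = 2A(√h₀ − √h)/0.0554 = 2·3.55·(√4.66 − √0.719)/0.0554
  = 7.1000 × (2.1587 − 0.84794) / 0.0554 = 167.99 s.

168 s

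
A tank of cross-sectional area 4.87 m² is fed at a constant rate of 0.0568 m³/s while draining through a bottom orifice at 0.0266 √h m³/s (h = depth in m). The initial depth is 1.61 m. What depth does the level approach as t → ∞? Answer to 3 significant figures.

4.56 m

A dh/dt = Q_in − 0.0266 √h. Steady state requires inflow = outflow:
Q_in = 0.0266 √h_ss ⇒ √h_ss = 0.0568/0.0266 = 2.1353.
h_ss = 2.1353² = 4.5597 m. (Since h₀ = 1.61 m < h_ss, the level will rise toward this value.)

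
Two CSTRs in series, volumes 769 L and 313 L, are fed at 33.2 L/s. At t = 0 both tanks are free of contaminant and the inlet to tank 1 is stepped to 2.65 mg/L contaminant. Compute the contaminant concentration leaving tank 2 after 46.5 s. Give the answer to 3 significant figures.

Species balance on tank i: dCᵢ/dt = (Cᵢ₋₁ − Cᵢ)/τᵢ with τᵢ = Vᵢ/Q.
τ₁ = 769/33.2 = 23.163 s; τ₂ = 313/33.2 = 9.4277 s.
Tank 1: C₁ = C_in(1 − e^(−t/τ₁)). Tank 2 (τ₁ ≠ τ₂): C₂ = C_in[1 − (τ₁ e^(−t/τ₁) − τ₂ e^(−t/τ₂))/(τ₁ − τ₂)].
At t = 46.5: e^(−t/τ₁) = 0.13432, e^(−t/τ₂) = 0.0072101.
C₂ = 2.65·[1 − (23.163·0.13432 − 9.4277·0.0072101)/(13.735)] = 2.65·0.77843 = 2.0629 mg/L.

2.06 mg/L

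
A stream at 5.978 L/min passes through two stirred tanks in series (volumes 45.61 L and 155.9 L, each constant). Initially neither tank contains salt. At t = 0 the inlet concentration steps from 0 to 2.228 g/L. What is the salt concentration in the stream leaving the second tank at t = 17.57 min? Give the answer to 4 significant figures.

Each tank obeys Vᵢ dCᵢ/dt = Q(Cᵢ₋₁ − Cᵢ), so τᵢ = Vᵢ/Q.
τ₁ = 45.61/5.978 = 7.62964 min; τ₂ = 155.9/5.978 = 26.0790 min.
Tank 1: C₁ = C_in(1 − e^(−t/τ₁)). Tank 2 (τ₁ ≠ τ₂): C₂ = C_in[1 − (τ₁ e^(−t/τ₁) − τ₂ e^(−t/τ₂))/(τ₁ − τ₂)].
At t = 17.57: e^(−t/τ₁) = 0.0999725, e^(−t/τ₂) = 0.509807.
C₂ = 2.228·[1 − (7.62964·0.0999725 − 26.0790·0.509807)/(-18.4493)] = 2.228·0.320708 = 0.714537 g/L.

0.7145 g/L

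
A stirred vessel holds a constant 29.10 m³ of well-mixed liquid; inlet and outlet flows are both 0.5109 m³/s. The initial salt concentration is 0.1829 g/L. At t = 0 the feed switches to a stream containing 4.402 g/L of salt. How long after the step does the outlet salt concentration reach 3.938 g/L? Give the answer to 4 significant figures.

Species balance: V dC/dt = Q(C_in − C) ⇒ τ = V/Q = 56.9583 s.
C(t) = C_in + (C₀ − C_in) e^(−t/τ). Set C = 3.938 and solve for t:
e^(−t/τ) = (C − C_in)/(C₀ − C_in) = (3.938 − 4.402)/(0.1829 − 4.402) = 0.109976
t = −τ ln(…) = 56.9583 × 2.20749 = 125.735 s.

125.7 s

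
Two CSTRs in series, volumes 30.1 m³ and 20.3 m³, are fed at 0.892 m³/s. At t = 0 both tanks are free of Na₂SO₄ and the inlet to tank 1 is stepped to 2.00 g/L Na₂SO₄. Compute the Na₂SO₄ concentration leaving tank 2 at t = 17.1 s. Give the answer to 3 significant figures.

0.253 g/L

Species balance on tank i: dCᵢ/dt = (Cᵢ₋₁ − Cᵢ)/τᵢ with τᵢ = Vᵢ/Q.
τ₁ = 30.1/0.892 = 33.744 s; τ₂ = 20.3/0.892 = 22.758 s.
Solving the cascade with C₁(0)=C₂(0)=0 gives C₂(t) = C_in[1 − (τ₁ e^(−t/τ₁) − τ₂ e^(−t/τ₂))/(τ₁ − τ₂)].
At t = 17.1: e^(−t/τ₁) = 0.60245, e^(−t/τ₂) = 0.47171.
C₂ = 2.00·[1 − (33.744·0.60245 − 22.758·0.47171)/(10.987)] = 2.00·0.12673 = 0.25347 g/L.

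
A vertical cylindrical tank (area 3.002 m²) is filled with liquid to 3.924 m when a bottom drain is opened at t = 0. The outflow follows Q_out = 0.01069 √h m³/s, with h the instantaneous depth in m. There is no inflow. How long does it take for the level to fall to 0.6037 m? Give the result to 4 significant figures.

676.2 s

A dh/dt = −Q_out = −0.01069 √h.
Separate and integrate: 2(√h − √h₀) = −(0.01069/A) t.
t = 2A(√h₀ − √h)/0.01069 = 2·3.002·(√3.924 − √0.6037)/0.01069
  = 6.00400 × (1.98091 − 0.776981) / 0.01069 = 676.182 s.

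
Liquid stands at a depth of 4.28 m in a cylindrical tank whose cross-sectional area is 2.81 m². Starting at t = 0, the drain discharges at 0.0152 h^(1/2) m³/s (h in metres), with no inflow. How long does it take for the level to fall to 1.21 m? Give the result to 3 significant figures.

358 s

With no inflow, A dh/dt = −0.0152 √h.
∫ h^(−1/2) dh = −(0.0152/A) ∫ dt, giving 2√h = 2√h₀ − (0.0152/A) t.
t = 2A(√h₀ − √h)/0.0152 = 2·2.81·(√4.28 − √1.21)/0.0152
  = 5.6200 × (2.0688 − 1.1000) / 0.0152 = 358.21 s.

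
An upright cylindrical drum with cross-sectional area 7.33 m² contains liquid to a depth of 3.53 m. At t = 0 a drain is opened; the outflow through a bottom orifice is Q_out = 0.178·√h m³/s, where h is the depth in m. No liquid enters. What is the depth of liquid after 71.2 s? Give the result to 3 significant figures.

1.03 m

A dh/dt = −Q_out = −0.178 √h.
This is separable: 2 d(√h)/dt = −0.178/A, so √h = √h₀ − (0.178/(2A)) t.
√h = √3.53 − 0.178·71.2/(2·7.33) = 1.8788 − 0.86450 = 1.0143.
h = 1.0143² = 1.0289 m.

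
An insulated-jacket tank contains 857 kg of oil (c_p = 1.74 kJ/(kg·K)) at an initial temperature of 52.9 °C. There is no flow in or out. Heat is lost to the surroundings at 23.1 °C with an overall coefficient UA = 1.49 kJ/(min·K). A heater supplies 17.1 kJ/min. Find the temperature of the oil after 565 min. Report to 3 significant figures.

45.0 °C

Lumped-capacitance energy balance: M c_p dT/dt = UA(T_amb − T) + Q̇.
dT/dt = (T_ss − T)/τ with T_ss = T_amb + Q̇/UA = 23.1 + 17.1/1.49 = 34.577 °C, τ = M c_p/UA = 857·1.74/1.49 = 1000.8 min.
T approaches T_ss exponentially: T(t) = T_ss + (T₀ − T_ss) e^(−t/τ).
T(565) = 34.577 + (18.323)·0.56861 = 44.996 °C.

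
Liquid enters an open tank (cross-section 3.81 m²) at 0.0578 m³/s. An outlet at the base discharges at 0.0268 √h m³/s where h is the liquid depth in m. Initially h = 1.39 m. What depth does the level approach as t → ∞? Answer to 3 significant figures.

A dh/dt = Q_in − 0.0268 √h. Steady state requires inflow = outflow:
Q_in = 0.0268 √h_ss ⇒ √h_ss = 0.0578/0.0268 = 2.1567.
h_ss = 2.1567² = 4.6514 m. (Since h₀ = 1.39 m < h_ss, the level will rise toward this value.)

4.65 m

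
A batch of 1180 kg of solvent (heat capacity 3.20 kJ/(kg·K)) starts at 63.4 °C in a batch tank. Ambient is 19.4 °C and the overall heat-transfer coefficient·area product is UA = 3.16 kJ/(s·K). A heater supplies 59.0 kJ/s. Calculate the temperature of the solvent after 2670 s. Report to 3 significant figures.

M c_p dT/dt = −UA(T − T_amb) + Q̇.
dT/dt = (T_ss − T)/τ with T_ss = T_amb + Q̇/UA = 19.4 + 59.0/3.16 = 38.071 °C, τ = M c_p/UA = 1180·3.20/3.16 = 1194.9 s.
Integrating: T(t) = T_ss + (T₀ − T_ss) e^(−t/τ).
T(2670) = 38.071 + (25.329)·0.10705 = 40.782 °C.

40.8 °C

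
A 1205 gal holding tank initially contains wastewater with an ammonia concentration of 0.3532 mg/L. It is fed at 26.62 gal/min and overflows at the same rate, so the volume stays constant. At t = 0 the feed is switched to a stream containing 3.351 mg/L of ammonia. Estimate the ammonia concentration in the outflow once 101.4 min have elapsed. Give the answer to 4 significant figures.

Unsteady species balance (constant V, well mixed): V dC/dt = Q(C_in − C).
Rewrite as dC/dt + C/τ = C_in/τ, τ = V/Q = 45.2667 min.
Integrating: C(t) = C_in + (C₀ − C_in) e^(−t/τ).
C(101.4) = 3.351 + (0.3532 − 3.351)·e^(−101.4/45.2667) = 3.351 + (-2.99780)·0.106452 = 3.03188 mg/L.

3.032 mg/L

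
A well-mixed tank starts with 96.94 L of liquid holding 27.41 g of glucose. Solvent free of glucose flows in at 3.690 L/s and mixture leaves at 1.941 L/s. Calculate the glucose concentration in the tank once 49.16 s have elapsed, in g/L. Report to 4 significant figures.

Let m(t) be the amount of glucose. Volume: V(t) = V₀ + (Q_in − Q_out) t = 96.94 + 1.74900 t; V(49.16) = 182.921 L.
No glucose enters, so dm/dt = −Q_out · (m/V).
dm/m = −Q_out dt/(V₀ + 1.74900 t); integrating gives ln(m/m₀) = −(Q_out/(Q_in−Q_out)) ln(V/V₀).
m = m₀ (V₀/V)^(Q_out/(Q_in−Q_out)) = 27.41 × (96.94/182.921)^(1.10978) = 13.5480 g.
C = m/V = 13.5480/182.921 = 0.0740651 g/L.

0.07407 g/L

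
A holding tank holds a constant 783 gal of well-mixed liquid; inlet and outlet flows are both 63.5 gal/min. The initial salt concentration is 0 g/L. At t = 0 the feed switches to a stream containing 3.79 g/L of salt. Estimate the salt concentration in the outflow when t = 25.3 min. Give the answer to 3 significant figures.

Mass balance on the solute (V constant): V dC/dt = Q(C_in − C).
Time constant τ = V/Q = 783/63.5 = 12.331 min.
This is linear first-order; C(t) = C_in + (C₀ − C_in) e^(−t/τ).
C(25.3) = 3.79 + (0 − 3.79)·e^(−25.3/12.331) = 3.79 + (-3.7900)·0.12850 = 3.3030 g/L.

3.30 g/L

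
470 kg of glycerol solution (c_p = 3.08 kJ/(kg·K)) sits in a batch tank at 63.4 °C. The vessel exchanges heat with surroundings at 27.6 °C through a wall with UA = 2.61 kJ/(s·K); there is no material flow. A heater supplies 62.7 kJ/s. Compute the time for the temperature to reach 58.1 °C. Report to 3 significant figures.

332 s

Lumped-capacitance energy balance: M c_p dT/dt = UA(T_amb − T) + Q̇.
τ = M c_p/UA = 554.64 s; T_ss = T_amb + Q̇/UA = 27.6 + 62.7/2.61 = 51.623 °C.
T(t) = T_ss + (T₀ − T_ss)e^(−t/τ); set T = 58.1:
t = −τ ln[(T − T_ss)/(T₀ − T_ss)] = −554.64 · ln(0.54997) = 331.61 s.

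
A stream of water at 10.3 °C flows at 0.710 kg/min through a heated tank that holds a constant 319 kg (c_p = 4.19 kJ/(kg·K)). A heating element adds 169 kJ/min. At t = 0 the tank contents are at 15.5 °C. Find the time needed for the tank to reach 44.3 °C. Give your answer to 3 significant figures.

367 min

Unsteady energy balance on the tank contents: M c_p dT/dt = ṁ c_p (T_in − T) + 169.
τ = M/ṁ = 449.30 min; T_ss = T_in + Q̇/(ṁ c_p) = 67.109 °C.
T(t) = T_ss + (T₀ − T_ss) e^(−t/τ). Set T = 44.3:
e^(−t/τ) = (44.3 − 67.109)/(15.5 − 67.109) = 0.44195
t = −449.30 · ln(0.44195) = 366.87 min.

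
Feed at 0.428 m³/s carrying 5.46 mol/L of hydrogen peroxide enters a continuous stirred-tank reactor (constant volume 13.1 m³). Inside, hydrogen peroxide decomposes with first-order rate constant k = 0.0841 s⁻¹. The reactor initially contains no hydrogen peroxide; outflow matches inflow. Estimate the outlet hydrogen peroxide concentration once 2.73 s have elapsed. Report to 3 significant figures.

0.417 mol/L

V dC/dt = Q(C_in − C) − k V C.
dC/dt = (Q/V) C_in − (Q/V + k) C; effective rate a = Q/V + k = 0.032672 + 0.0841 = 0.11677 s⁻¹.
C_ss = Q C_in/(Q + kV) = 1.5277 mol/L; C(t) = C_ss + (C₀ − C_ss) e^(−a t).
C(2.73) = 1.5277 + (-1.5277)·e^(−0.11677·2.73) = 1.5277 + (-1.5277)·0.72703 = 0.41701 mol/L.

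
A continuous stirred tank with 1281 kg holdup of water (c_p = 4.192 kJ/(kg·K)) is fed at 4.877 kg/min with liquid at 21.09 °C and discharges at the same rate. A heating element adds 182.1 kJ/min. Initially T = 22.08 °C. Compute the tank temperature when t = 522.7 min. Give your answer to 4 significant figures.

M c_p dT/dt = ṁ c_p (T_in − T) + Q̇.
τ = M/ṁ = 262.661 min; T_ss = T_in + Q̇/(ṁ c_p) = 21.09 + 182.1/(4.877·4.192) = 29.9971 °C.
Solution: T(t) = T_ss + (T₀ − T_ss) e^(−t/τ).
T(522.7) = 29.9971 + (-7.91709)·e^(−522.7/262.661) = 29.9971 + (-7.91709)·0.136694 = 28.9149 °C.

28.91 °C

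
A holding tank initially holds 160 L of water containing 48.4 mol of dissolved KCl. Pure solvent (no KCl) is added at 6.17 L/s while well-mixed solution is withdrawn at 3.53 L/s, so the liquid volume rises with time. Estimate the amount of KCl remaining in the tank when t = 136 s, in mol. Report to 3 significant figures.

10.0 mol

Total volume: dV/dt = Q_in − Q_out = 2.6400 L/s, so V(t) = 160 + 2.6400 t and V(136) = 519.04 L.
Solute balance: dm/dt = 0 − Q_out C = −Q_out m/V(t).
dm/m = −Q_out dt/(V₀ + 2.6400 t); integrating gives ln(m/m₀) = −(Q_out/(Q_in−Q_out)) ln(V/V₀).
m = m₀ (V₀/V)^(Q_out/(Q_in−Q_out)) = 48.4 × (160/519.04)^(1.3371) = 10.034 mol.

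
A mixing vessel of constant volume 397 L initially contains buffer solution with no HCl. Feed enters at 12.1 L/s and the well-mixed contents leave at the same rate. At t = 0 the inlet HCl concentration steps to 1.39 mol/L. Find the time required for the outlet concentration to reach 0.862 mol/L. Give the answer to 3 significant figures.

Mass balance on the solute (V constant): V dC/dt = Q(C_in − C), so τ = V/Q = 32.810 s.
C(t) = C_in + (C₀ − C_in) e^(−t/τ). Set C = 0.862 and solve for t:
e^(−t/τ) = (C − C_in)/(C₀ − C_in) = (0.862 − 1.39)/(0 − 1.39) = 0.37986
t = −τ ln(…) = 32.810 × 0.96796 = 31.759 s.

31.8 s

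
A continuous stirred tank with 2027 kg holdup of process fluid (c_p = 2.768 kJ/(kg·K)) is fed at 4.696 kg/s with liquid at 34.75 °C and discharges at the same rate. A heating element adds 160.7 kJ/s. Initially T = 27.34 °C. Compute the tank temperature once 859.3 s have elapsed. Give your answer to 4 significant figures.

44.41 °C

Heat balance on the well-mixed liquid: M c_p dT/dt = ṁ c_p (T_in − T) + 160.7.
Rearrange: dT/dt = (T_ss − T)/τ with τ = M/ṁ = 431.644 s and T_ss = T_in + Q̇/(ṁ c_p) = 47.1129 °C.
Solution: T(t) = T_ss + (T₀ − T_ss) e^(−t/τ).
T(859.3) = 47.1129 + (-19.7729)·e^(−859.3/431.644) = 47.1129 + (-19.7729)·0.136591 = 44.4121 °C.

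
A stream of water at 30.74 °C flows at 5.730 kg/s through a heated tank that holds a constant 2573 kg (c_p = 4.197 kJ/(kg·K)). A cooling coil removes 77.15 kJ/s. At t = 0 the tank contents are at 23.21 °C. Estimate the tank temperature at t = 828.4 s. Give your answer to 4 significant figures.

26.85 °C

Energy balance: M c_p dT/dt = ṁ c_p (T_in − T) − 77.15.
Rearrange: dT/dt = (T_ss − T)/τ with τ = M/ṁ = 449.040 s and T_ss = T_in − Q̇/(ṁ c_p) = 27.5319 °C.
Integrating: T(t) = T_ss + (T₀ − T_ss) e^(−t/τ).
T(828.4) = 27.5319 + (-4.32194)·e^(−828.4/449.040) = 27.5319 + (-4.32194)·0.158053 = 26.8488 °C.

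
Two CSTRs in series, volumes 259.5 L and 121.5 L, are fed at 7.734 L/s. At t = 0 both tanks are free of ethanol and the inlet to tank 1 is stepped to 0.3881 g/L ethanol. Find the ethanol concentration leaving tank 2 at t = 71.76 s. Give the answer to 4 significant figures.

0.3057 g/L

Time constants: τᵢ = Vᵢ/Q for each well-mixed tank.
τ₁ = 259.5/7.734 = 33.5531 s; τ₂ = 121.5/7.734 = 15.7099 s.
Solving the cascade with C₁(0)=C₂(0)=0 gives C₂(t) = C_in[1 − (τ₁ e^(−t/τ₁) − τ₂ e^(−t/τ₂))/(τ₁ − τ₂)].
At t = 71.76: e^(−t/τ₁) = 0.117808, e^(−t/τ₂) = 0.0103804.
C₂ = 0.3881·[1 − (33.5531·0.117808 − 15.7099·0.0103804)/(17.8433)] = 0.3881·0.787609 = 0.305671 g/L.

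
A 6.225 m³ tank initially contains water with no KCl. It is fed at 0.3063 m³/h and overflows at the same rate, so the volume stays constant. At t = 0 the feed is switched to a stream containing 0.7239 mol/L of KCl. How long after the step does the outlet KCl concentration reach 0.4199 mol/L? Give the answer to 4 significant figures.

17.63 h

Species balance: V dC/dt = Q(C_in − C) ⇒ τ = V/Q = 20.3232 h.
C(t) = C_in + (C₀ − C_in) e^(−t/τ). Set C = 0.4199 and solve for t:
e^(−t/τ) = (C − C_in)/(C₀ − C_in) = (0.4199 − 0.7239)/(0 − 0.7239) = 0.419948
t = −τ ln(…) = 20.3232 × 0.867626 = 17.6329 h.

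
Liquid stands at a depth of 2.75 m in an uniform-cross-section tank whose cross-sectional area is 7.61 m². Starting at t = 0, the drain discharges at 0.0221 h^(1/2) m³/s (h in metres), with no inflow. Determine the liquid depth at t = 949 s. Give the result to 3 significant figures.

0.0786 m

A dh/dt = −Q_out = −0.0221 √h.
Separate and integrate: 2(√h − √h₀) = −(0.0221/A) t.
√h = √2.75 − 0.0221·949/(2·7.61) = 1.6583 − 1.3780 = 0.28033.
h = 0.28033² = 0.078585 m.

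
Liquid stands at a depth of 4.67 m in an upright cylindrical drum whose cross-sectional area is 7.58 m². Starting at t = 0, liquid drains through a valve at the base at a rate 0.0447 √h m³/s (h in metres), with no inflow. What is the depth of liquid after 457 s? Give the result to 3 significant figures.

Mass balance (ρ constant): A dh/dt = −0.0447 √h.
Separate and integrate: 2(√h − √h₀) = −(0.0447/A) t.
√h = √4.67 − 0.0447·457/(2·7.58) = 2.1610 − 1.3475 = 0.81353.
h = 0.81353² = 0.66183 m.

0.662 m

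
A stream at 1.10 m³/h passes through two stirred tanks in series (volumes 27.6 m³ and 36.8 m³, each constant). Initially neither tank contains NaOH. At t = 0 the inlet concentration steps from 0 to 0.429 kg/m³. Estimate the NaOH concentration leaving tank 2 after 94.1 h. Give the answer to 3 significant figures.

0.356 kg/m³

Time constants: τᵢ = Vᵢ/Q for each well-mixed tank.
τ₁ = 27.6/1.10 = 25.091 h; τ₂ = 36.8/1.10 = 33.455 h.
Solving the cascade with C₁(0)=C₂(0)=0 gives C₂(t) = C_in[1 − (τ₁ e^(−t/τ₁) − τ₂ e^(−t/τ₂))/(τ₁ − τ₂)].
At t = 94.1: e^(−t/τ₁) = 0.023509, e^(−t/τ₂) = 0.060038.
C₂ = 0.429·[1 − (25.091·0.023509 − 33.455·0.060038)/(-8.3636)] = 0.429·0.83037 = 0.35623 kg/m³.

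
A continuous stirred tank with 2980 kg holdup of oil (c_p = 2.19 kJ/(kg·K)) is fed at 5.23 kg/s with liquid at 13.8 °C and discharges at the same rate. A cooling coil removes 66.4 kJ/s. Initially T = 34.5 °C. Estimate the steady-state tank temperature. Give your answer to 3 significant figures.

8.00 °C

First-law balance (no shaft work): M c_p dT/dt = ṁ c_p (T_in − T) − 66.4.
At steady state dT/dt = 0 ⇒ T_ss = T_in − Q̇/(ṁ c_p) = 13.8 − 66.4/(5.23·2.19) = 8.0027 °C.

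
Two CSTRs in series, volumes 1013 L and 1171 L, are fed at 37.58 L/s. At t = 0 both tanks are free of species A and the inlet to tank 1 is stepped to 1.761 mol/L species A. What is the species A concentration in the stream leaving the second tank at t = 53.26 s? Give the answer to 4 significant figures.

Species balance on tank i: dCᵢ/dt = (Cᵢ₋₁ − Cᵢ)/τᵢ with τᵢ = Vᵢ/Q.
τ₁ = 1013/37.58 = 26.9558 s; τ₂ = 1171/37.58 = 31.1602 s.
Solving the cascade with C₁(0)=C₂(0)=0 gives C₂(t) = C_in[1 − (τ₁ e^(−t/τ₁) − τ₂ e^(−t/τ₂))/(τ₁ − τ₂)].
At t = 53.26: e^(−t/τ₁) = 0.138647, e^(−t/τ₂) = 0.181005.
C₂ = 1.761·[1 − (26.9558·0.138647 − 31.1602·0.181005)/(-4.20436)] = 1.761·0.547422 = 0.964011 mol/L.

0.9640 mol/L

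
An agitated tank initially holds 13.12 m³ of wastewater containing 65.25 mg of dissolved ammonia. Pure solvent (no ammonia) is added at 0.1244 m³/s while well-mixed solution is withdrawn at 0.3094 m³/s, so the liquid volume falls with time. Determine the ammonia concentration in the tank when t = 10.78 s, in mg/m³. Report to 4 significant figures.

Total volume: dV/dt = Q_in − Q_out = -0.185000 m³/s, so V(t) = 13.12 − 0.185000 t and V(10.78) = 11.1257 m³.
Solute balance: dm/dt = 0 − Q_out C = −Q_out m/V(t).
Separate: dm/m = −Q_out dt/V(t) ⇒ ln(m/m₀) = −(Q_out/(Q_in−Q_out)) ln(V/V₀).
m = m₀ (V₀/V)^(Q_out/(Q_in−Q_out)) = 65.25 × (13.12/11.1257)^(-1.67243) = 49.5249 mg.
C = m/V = 49.5249/11.1257 = 4.45140 mg/m³.

4.451 mg/m³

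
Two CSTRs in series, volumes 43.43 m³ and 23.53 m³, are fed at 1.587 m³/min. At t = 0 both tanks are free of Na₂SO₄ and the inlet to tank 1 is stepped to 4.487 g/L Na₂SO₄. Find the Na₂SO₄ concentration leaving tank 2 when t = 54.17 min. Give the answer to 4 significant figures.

3.272 g/L

Time constants: τᵢ = Vᵢ/Q for each well-mixed tank.
τ₁ = 43.43/1.587 = 27.3661 min; τ₂ = 23.53/1.587 = 14.8267 min.
Solving the cascade with C₁(0)=C₂(0)=0 gives C₂(t) = C_in[1 − (τ₁ e^(−t/τ₁) − τ₂ e^(−t/τ₂))/(τ₁ − τ₂)].
At t = 54.17: e^(−t/τ₁) = 0.138144, e^(−t/τ₂) = 0.0258993.
C₂ = 4.487·[1 − (27.3661·0.138144 − 14.8267·0.0258993)/(12.5394)] = 4.487·0.729136 = 3.27163 g/L.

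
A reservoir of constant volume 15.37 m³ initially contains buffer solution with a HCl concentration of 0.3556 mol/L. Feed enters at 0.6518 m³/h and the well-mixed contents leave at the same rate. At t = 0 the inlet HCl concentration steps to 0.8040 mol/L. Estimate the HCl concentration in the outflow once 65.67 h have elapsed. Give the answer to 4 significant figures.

0.7763 mol/L

Unsteady species balance (constant V, well mixed): V dC/dt = Q(C_in − C).
Rewrite as dC/dt + C/τ = C_in/τ, τ = V/Q = 23.5809 h.
This is linear first-order; C(t) = C_in + (C₀ − C_in) e^(−t/τ).
C(65.67) = 0.8040 + (0.3556 − 0.8040)·e^(−65.67/23.5809) = 0.8040 + (-0.448400)·0.0617361 = 0.776318 mol/L.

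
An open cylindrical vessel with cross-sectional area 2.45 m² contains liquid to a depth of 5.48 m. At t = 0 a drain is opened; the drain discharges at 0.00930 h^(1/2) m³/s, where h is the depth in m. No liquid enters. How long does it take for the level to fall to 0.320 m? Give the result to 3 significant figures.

Accumulation of liquid (constant cross-section A): A dh/dt = −0.00930 √h.
This is separable: 2 d(√h)/dt = −0.00930/A, so √h = √h₀ − (0.00930/(2A)) t.
t = 2A(√h₀ − √h)/0.00930 = 2·2.45·(√5.48 − √0.320)/0.00930
  = 4.9000 × (2.3409 − 0.56569) / 0.00930 = 935.35 s.

935 s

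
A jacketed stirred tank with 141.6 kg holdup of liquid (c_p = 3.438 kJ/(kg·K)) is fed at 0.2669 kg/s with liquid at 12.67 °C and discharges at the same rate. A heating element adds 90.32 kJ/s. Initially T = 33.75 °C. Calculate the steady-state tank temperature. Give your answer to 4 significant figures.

111.1 °C

First-law balance (no shaft work): M c_p dT/dt = ṁ c_p (T_in − T) + 90.32.
At steady state dT/dt = 0 ⇒ T_ss = T_in + Q̇/(ṁ c_p) = 12.67 + 90.32/(0.2669·3.438) = 111.100 °C.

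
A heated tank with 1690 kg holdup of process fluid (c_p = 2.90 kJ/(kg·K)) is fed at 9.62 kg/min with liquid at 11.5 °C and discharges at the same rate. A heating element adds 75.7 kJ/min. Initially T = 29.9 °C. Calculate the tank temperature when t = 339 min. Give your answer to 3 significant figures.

16.5 °C

M c_p dT/dt = ṁ c_p (T_in − T) + Q̇.
τ = M/ṁ = 175.68 min; T_ss = T_in + Q̇/(ṁ c_p) = 11.5 + 75.7/(9.62·2.90) = 14.213 °C.
Integrating: T(t) = T_ss + (T₀ − T_ss) e^(−t/τ).
T(339) = 14.213 + (15.687)·e^(−339/175.68) = 14.213 + (15.687)·0.14519 = 16.491 °C.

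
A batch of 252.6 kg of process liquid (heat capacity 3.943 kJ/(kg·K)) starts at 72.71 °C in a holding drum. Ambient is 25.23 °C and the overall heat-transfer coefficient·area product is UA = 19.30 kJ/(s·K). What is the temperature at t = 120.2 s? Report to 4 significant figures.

Unsteady energy balance on the tank contents: M c_p dT/dt = −UA(T − T_amb).
dT/dt = (T_ss − T)/τ with T_ss = T_amb = 25.2300 °C, τ = M c_p/UA = 252.6·3.943/19.30 = 51.6063 s.
Integrating: T(t) = T_ss + (T₀ − T_ss) e^(−t/τ).
T(120.2) = 25.2300 + (47.4800)·0.0973763 = 29.8534 °C.

29.85 °C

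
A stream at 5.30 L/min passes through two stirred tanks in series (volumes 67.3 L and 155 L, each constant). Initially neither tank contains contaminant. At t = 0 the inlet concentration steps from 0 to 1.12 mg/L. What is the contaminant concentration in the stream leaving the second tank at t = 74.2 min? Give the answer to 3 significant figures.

0.966 mg/L

Species balance on tank i: dCᵢ/dt = (Cᵢ₋₁ − Cᵢ)/τᵢ with τᵢ = Vᵢ/Q.
τ₁ = 67.3/5.30 = 12.698 min; τ₂ = 155/5.30 = 29.245 min.
Solving the cascade with C₁(0)=C₂(0)=0 gives C₂(t) = C_in[1 − (τ₁ e^(−t/τ₁) − τ₂ e^(−t/τ₂))/(τ₁ − τ₂)].
At t = 74.2: e^(−t/τ₁) = 0.0028990, e^(−t/τ₂) = 0.079091.
C₂ = 1.12·[1 − (12.698·0.0028990 − 29.245·0.079091)/(-16.547)] = 1.12·0.86244 = 0.96593 mg/L.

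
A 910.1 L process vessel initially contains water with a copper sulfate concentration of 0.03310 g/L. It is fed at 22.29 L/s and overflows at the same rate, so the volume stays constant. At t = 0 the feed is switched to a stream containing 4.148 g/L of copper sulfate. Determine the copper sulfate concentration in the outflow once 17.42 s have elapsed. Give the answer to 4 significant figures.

Transient balance on the dissolved component: V dC/dt = Q(C_in − C).
Time constant τ = V/Q = 910.1/22.29 = 40.8300 s.
Integrating: C(t) = C_in + (C₀ − C_in) e^(−t/τ).
C(17.42) = 4.148 + (0.03310 − 4.148)·e^(−17.42/40.8300) = 4.148 + (-4.11490)·0.652694 = 1.46223 g/L.

1.462 g/L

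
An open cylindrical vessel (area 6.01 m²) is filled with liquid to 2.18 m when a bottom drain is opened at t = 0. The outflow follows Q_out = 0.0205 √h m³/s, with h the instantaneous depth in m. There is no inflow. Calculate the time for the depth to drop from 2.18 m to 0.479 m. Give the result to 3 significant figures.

460 s

Volume balance on the tank: A dh/dt = −0.0205 √h.
Separate and integrate: 2(√h − √h₀) = −(0.0205/A) t.
t = 2A(√h₀ − √h)/0.0205 = 2·6.01·(√2.18 − √0.479)/0.0205
  = 12.020 × (1.4765 − 0.69210) / 0.0205 = 459.92 s.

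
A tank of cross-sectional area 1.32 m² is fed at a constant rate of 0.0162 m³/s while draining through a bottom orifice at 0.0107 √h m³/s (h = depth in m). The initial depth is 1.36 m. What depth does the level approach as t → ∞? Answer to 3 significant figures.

Volume balance on the tank: A dh/dt = Q_in − 0.0107 √h. At steady state dh/dt = 0:
Q_in = 0.0107 √h_ss ⇒ √h_ss = 0.0162/0.0107 = 1.5140.
h_ss = 1.5140² = 2.2923 m. (Since h₀ = 1.36 m < h_ss, the level will rise toward this value.)

2.29 m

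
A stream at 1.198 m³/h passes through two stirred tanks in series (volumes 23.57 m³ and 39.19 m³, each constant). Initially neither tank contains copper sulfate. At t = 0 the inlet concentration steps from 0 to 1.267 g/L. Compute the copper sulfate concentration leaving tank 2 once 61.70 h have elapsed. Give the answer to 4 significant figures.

Species balance on tank i: dCᵢ/dt = (Cᵢ₋₁ − Cᵢ)/τᵢ with τᵢ = Vᵢ/Q.
τ₁ = 23.57/1.198 = 19.6745 h; τ₂ = 39.19/1.198 = 32.7129 h.
Solving the cascade with C₁(0)=C₂(0)=0 gives C₂(t) = C_in[1 − (τ₁ e^(−t/τ₁) − τ₂ e^(−t/τ₂))/(τ₁ − τ₂)].
At t = 61.70: e^(−t/τ₁) = 0.0434543, e^(−t/τ₂) = 0.151661.
C₂ = 1.267·[1 − (19.6745·0.0434543 − 32.7129·0.151661)/(-13.0384)] = 1.267·0.685060 = 0.867970 g/L.

0.8680 g/L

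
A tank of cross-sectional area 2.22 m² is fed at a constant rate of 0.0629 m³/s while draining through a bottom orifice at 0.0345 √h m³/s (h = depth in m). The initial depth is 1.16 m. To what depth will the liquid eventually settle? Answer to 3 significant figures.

Level balance: A dh/dt = 0.0629 − 0.0345 √h. Setting dh/dt = 0:
Q_in = 0.0345 √h_ss ⇒ √h_ss = 0.0629/0.0345 = 1.8232.
h_ss = 1.8232² = 3.3240 m. (Since h₀ = 1.16 m < h_ss, the level will rise toward this value.)

3.32 m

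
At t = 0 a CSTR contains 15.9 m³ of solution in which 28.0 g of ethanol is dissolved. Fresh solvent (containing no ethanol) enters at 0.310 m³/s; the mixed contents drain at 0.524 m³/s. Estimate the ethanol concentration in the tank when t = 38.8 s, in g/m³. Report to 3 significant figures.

Total volume: dV/dt = Q_in − Q_out = -0.21400 m³/s, so V(t) = 15.9 − 0.21400 t and V(38.8) = 7.5968 m³.
Solute balance: dm/dt = 0 − Q_out C = −Q_out m/V(t).
Separate: dm/m = −Q_out dt/V(t) ⇒ ln(m/m₀) = −(Q_out/(Q_in−Q_out)) ln(V/V₀).
m = m₀ (V₀/V)^(Q_out/(Q_in−Q_out)) = 28.0 × (15.9/7.5968)^(-2.4486) = 4.5891 g.
C = m/V = 4.5891/7.5968 = 0.60409 g/m³.

0.604 g/m³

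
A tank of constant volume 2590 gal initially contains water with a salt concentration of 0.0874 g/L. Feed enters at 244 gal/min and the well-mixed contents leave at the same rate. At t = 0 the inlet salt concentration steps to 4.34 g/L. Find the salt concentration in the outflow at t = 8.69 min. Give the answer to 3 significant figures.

2.46 g/L

Accumulation = in − out for the solute gives V dC/dt = Q(C_in − C).
Time constant τ = V/Q = 2590/244 = 10.615 min.
Integrating: C(t) = C_in + (C₀ − C_in) e^(−t/τ).
C(8.69) = 4.34 + (0.0874 − 4.34)·e^(−8.69/10.615) = 4.34 + (-4.2526)·0.44102 = 2.4645 g/L.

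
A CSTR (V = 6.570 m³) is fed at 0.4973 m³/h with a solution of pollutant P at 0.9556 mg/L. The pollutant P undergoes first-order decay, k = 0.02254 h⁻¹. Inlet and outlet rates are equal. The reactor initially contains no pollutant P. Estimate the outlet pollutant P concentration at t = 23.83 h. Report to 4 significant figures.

0.6655 mg/L

Species balance: V dC/dt = Q C_in − Q C − k V C.
dC/dt = (Q/V) C_in − (Q/V + k) C; effective rate a = Q/V + k = 0.0756925 + 0.02254 = 0.0982325 h⁻¹.
C_ss = Q C_in/(Q + kV) = 0.736332 mg/L; C(t) = C_ss + (C₀ − C_ss) e^(−a t).
C(23.83) = 0.736332 + (-0.736332)·e^(−0.0982325·23.83) = 0.736332 + (-0.736332)·0.0962428 = 0.665466 mg/L.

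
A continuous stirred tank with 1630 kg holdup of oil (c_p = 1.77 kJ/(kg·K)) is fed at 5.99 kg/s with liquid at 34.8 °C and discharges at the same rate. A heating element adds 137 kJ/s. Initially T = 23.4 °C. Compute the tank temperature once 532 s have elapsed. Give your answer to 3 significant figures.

44.3 °C

M c_p dT/dt = ṁ c_p (T_in − T) + Q̇.
Rearrange: dT/dt = (T_ss − T)/τ with τ = M/ṁ = 272.12 s and T_ss = T_in + Q̇/(ṁ c_p) = 47.722 °C.
T approaches T_ss exponentially: T(t) = T_ss + (T₀ − T_ss) e^(−t/τ).
T(532) = 47.722 + (-24.322)·e^(−532/272.12) = 47.722 + (-24.322)·0.14156 = 44.279 °C.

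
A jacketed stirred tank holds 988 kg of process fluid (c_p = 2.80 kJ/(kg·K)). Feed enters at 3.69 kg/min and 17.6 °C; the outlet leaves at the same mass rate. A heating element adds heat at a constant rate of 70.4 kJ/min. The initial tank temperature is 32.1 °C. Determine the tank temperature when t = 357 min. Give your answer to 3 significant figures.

Unsteady energy balance on the tank contents: M c_p dT/dt = ṁ c_p (T_in − T) + 70.4.
Rearrange: dT/dt = (T_ss − T)/τ with τ = M/ṁ = 267.75 min and T_ss = T_in + Q̇/(ṁ c_p) = 24.414 °C.
Solution: T(t) = T_ss + (T₀ − T_ss) e^(−t/τ).
T(357) = 24.414 + (7.6862)·e^(−357/267.75) = 24.414 + (7.6862)·0.26360 = 26.440 °C.

26.4 °C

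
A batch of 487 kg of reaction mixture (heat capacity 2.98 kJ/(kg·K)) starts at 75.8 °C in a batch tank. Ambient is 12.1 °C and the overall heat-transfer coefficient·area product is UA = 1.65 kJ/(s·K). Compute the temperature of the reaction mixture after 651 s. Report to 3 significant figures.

42.5 °C

M c_p dT/dt = −UA(T − T_amb).
dT/dt = (T_ss − T)/τ with T_ss = T_amb = 12.100 °C, τ = M c_p/UA = 487·2.98/1.65 = 879.55 s.
Solution: T(t) = T_ss + (T₀ − T_ss) e^(−t/τ).
T(651) = 12.100 + (63.700)·0.47704 = 42.488 °C.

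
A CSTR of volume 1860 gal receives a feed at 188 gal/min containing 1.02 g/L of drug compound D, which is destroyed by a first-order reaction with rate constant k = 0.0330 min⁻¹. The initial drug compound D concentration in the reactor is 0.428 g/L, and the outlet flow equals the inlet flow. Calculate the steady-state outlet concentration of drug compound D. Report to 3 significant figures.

Accumulation = in − out − consumed: V dC/dt = Q C_in − Q C − k V C.
At steady state: 0 = Q C_in − (Q + kV) C_ss, so C_ss = Q C_in/(Q + kV).
C_ss = 188·1.02/(188 + 0.0330·1860) = 191.76/249.38 = 0.76895 g/L.

0.769 g/L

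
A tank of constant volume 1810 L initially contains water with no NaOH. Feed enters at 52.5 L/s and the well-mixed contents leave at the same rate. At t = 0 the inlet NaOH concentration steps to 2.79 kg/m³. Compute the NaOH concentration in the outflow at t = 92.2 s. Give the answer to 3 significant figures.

Transient balance on the dissolved component: V dC/dt = Q(C_in − C).
So dC/dt = (C_in − C)/τ with τ = V/Q = 1810/52.5 = 34.476 s.
This is linear first-order; C(t) = C_in + (C₀ − C_in) e^(−t/τ).
C(92.2) = 2.79 + (0 − 2.79)·e^(−92.2/34.476) = 2.79 + (-2.7900)·0.068954 = 2.5976 kg/m³.

2.60 kg/m³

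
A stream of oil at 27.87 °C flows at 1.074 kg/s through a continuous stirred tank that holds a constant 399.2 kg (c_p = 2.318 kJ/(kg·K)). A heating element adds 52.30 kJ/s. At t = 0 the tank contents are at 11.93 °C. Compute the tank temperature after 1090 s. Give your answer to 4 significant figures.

46.91 °C

M c_p dT/dt = ṁ c_p (T_in − T) + Q̇.
τ = M/ṁ = 371.695 s; T_ss = T_in + Q̇/(ṁ c_p) = 27.87 + 52.30/(1.074·2.318) = 48.8780 °C.
T approaches T_ss exponentially: T(t) = T_ss + (T₀ − T_ss) e^(−t/τ).
T(1090) = 48.8780 + (-36.9480)·e^(−1090/371.695) = 48.8780 + (-36.9480)·0.0532629 = 46.9100 °C.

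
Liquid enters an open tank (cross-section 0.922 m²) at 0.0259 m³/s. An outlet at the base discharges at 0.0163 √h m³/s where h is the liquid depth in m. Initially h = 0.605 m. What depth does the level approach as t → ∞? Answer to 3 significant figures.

Mass balance (ρ constant): A dh/dt = Q_in − 0.0163 √h. At steady state dh/dt = 0:
Q_in = 0.0163 √h_ss ⇒ √h_ss = 0.0259/0.0163 = 1.5890.
h_ss = 1.5890² = 2.5248 m. (Since h₀ = 0.605 m < h_ss, the level will rise toward this value.)

2.52 m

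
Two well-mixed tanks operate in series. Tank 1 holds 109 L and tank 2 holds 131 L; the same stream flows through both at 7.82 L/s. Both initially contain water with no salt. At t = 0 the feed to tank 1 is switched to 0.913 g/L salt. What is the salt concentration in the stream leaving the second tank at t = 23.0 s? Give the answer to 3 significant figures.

0.404 g/L

Each tank obeys Vᵢ dCᵢ/dt = Q(Cᵢ₋₁ − Cᵢ), so τᵢ = Vᵢ/Q.
τ₁ = 109/7.82 = 13.939 s; τ₂ = 131/7.82 = 16.752 s.
Tank 1: C₁ = C_in(1 − e^(−t/τ₁)). Tank 2 (τ₁ ≠ τ₂): C₂ = C_in[1 − (τ₁ e^(−t/τ₁) − τ₂ e^(−t/τ₂))/(τ₁ − τ₂)].
At t = 23.0: e^(−t/τ₁) = 0.19203, e^(−t/τ₂) = 0.25335.
C₂ = 0.913·[1 − (13.939·0.19203 − 16.752·0.25335)/(-2.8133)] = 0.913·0.44284 = 0.40431 g/L.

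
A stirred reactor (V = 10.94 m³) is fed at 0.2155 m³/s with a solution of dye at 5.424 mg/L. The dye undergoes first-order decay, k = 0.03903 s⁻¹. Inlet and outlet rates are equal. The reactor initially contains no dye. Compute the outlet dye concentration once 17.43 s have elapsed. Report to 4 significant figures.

Accumulation = in − out − consumed: V dC/dt = Q C_in − Q C − k V C.
dC/dt = (Q/V) C_in − (Q/V + k) C; effective rate a = Q/V + k = 0.0196984 + 0.03903 = 0.0587284 s⁻¹.
C_ss = Q C_in/(Q + kV) = 1.81929 mg/L; C(t) = C_ss + (C₀ − C_ss) e^(−a t).
C(17.43) = 1.81929 + (-1.81929)·e^(−0.0587284·17.43) = 1.81929 + (-1.81929)·0.359286 = 1.16564 mg/L.

1.166 mg/L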